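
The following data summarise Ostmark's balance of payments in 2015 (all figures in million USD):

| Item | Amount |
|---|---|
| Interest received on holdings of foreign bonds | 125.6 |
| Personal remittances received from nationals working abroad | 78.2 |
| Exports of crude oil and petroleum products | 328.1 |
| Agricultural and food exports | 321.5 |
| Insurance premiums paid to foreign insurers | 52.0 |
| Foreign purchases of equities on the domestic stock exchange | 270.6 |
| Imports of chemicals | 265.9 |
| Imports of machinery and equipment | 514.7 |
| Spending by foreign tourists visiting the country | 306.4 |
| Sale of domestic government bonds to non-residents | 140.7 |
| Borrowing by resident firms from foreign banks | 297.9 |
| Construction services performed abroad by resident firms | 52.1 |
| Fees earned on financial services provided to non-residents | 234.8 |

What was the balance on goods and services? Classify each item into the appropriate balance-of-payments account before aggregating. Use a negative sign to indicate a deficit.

410.3

Goods: 321.5 - 514.7 - 265.9 + 328.1 = -131.0
Services: -52.0 + 52.1 + 234.8 + 306.4 = 541.3
Trade balance = -131.0 + 541.3 = 410.3
(Excluded from the trade balance — primary income: interest received on holdings of foreign bonds 125.6; secondary income: personal remittances received from nationals working abroad 78.2; financial account: foreign purchases of equities on the domestic stock exchange 270.6, sale of domestic government bonds to non-residents 140.7, borrowing by resident firms from foreign banks 297.9.)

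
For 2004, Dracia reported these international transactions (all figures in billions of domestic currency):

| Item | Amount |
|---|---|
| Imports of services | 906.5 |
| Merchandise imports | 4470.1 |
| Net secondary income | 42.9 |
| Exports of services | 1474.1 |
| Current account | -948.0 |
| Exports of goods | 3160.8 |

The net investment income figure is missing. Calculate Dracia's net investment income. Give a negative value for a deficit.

Current account = goods balance + services balance + net primary income + net secondary income
Sum of the known components = -698.8
Net investment income = CA - (known components) = -948.0 - (-698.8) = -249.2

-249.2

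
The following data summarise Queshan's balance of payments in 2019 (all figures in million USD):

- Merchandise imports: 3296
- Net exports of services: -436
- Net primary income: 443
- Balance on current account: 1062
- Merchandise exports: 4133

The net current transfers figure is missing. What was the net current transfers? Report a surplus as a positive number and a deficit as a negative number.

Current account = goods balance + services balance + net primary income + net secondary income
Sum of the known components = 844
Net current transfers = CA - (known components) = 1062 - 844 = 218

218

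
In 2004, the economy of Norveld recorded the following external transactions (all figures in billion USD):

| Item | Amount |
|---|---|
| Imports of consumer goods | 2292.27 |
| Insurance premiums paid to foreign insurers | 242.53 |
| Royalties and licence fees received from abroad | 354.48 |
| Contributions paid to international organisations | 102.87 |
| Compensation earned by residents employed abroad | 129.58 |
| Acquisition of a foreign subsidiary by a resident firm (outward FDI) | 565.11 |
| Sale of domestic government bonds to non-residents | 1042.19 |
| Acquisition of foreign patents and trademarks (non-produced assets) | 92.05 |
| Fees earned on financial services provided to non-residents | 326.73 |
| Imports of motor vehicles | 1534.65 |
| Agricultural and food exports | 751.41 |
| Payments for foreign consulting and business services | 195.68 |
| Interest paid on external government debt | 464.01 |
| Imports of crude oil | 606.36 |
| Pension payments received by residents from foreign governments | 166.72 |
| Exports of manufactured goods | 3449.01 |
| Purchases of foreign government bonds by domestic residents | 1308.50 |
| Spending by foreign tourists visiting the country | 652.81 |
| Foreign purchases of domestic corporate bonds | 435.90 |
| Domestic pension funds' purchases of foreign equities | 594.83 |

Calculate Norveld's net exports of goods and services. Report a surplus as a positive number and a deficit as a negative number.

662.95

Goods: -606.36 - 1534.65 + 751.41 - 2292.27 + 3449.01 = -232.86
Services: 652.81 - 195.68 + 326.73 - 242.53 + 354.48 = 895.81
Trade balance = -232.86 + 895.81 = 662.95
(Excluded from the trade balance — secondary income: contributions paid to international organisations 102.87, pension payments received by residents from foreign governments 166.72; primary income: compensation earned by residents employed abroad 129.58, interest paid on external government debt 464.01; financial account: acquisition of a foreign subsidiary by a resident firm (outward FDI) 565.11, sale of domestic government bonds to non-residents 1042.19, purchases of foreign government bonds by domestic residents 1308.50, foreign purchases of domestic corporate bonds 435.90, domestic pension funds' purchases of foreign equities 594.83; capital account: acquisition of foreign patents and trademarks (non-produced assets) 92.05.)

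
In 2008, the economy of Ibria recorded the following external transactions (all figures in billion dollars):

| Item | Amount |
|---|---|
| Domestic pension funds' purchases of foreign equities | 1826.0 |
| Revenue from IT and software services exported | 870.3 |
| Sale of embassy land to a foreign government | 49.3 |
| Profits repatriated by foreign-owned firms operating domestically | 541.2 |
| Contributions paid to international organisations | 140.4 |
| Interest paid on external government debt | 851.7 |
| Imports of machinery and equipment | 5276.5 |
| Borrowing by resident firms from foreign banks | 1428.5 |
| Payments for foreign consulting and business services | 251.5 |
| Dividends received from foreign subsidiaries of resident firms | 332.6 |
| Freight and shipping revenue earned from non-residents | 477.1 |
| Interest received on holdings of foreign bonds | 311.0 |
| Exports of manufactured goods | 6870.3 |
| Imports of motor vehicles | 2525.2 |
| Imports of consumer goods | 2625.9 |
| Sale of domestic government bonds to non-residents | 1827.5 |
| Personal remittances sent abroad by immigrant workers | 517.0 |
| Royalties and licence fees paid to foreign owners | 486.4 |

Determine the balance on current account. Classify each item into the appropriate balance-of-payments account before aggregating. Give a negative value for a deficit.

Goods: -2525.2 - 2625.9 + 6870.3 - 5276.5 = -3557.3
Services: 477.1 - 486.4 - 251.5 + 870.3 = 609.5
Primary income: -851.7 - 541.2 + 311.0 + 332.6 = -749.3
Secondary income: -517.0 - 140.4 = -657.4
Current account = (-3557.3) + 609.5 + (-749.3) + (-657.4) = -4354.5
(Excluded from the current account — financial account: domestic pension funds' purchases of foreign equities 1826.0, borrowing by resident firms from foreign banks 1428.5, sale of domestic government bonds to non-residents 1827.5; capital account: sale of embassy land to a foreign government 49.3.)

-4354.5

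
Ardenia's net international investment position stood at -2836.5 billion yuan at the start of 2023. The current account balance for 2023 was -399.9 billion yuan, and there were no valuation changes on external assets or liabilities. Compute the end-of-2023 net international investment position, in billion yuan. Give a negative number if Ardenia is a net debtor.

-3236.4

With no valuation effects, change in NIIP = current account = -399.9
End-of-year NIIP = -2836.5 + (-399.9) = -3236.4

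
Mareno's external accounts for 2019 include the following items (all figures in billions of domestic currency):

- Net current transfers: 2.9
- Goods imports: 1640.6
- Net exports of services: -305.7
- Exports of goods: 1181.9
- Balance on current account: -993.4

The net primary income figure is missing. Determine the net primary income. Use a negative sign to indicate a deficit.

-231.9

Current account = goods balance + services balance + net primary income + net secondary income
Sum of the known components = -761.5
Net primary income = CA - (known components) = -993.4 - (-761.5) = -231.9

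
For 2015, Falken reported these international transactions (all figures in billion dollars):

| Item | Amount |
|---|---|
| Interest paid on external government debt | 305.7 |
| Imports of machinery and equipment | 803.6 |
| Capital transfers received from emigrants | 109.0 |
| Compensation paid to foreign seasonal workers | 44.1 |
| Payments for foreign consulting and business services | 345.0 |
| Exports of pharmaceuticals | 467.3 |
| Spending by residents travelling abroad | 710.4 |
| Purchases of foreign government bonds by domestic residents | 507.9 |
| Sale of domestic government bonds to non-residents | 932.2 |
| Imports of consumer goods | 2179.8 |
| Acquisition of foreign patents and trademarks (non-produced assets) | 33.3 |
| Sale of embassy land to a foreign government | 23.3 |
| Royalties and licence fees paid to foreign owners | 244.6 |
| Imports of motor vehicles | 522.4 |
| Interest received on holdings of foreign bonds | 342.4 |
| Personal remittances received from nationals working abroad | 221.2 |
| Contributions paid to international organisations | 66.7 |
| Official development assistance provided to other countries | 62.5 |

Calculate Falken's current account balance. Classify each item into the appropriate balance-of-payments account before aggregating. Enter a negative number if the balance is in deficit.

-4253.9

Goods: -2179.8 - 803.6 - 522.4 + 467.3 = -3038.5
Services: -244.6 - 345.0 - 710.4 = -1300.0
Primary income: -305.7 + 342.4 - 44.1 = -7.4
Secondary income: -66.7 + 221.2 - 62.5 = 92.0
Current account = (-3038.5) + (-1300.0) + (-7.4) + 92.0 = -4253.9
(Excluded from the current account — capital account: capital transfers received from emigrants 109.0, acquisition of foreign patents and trademarks (non-produced assets) 33.3, sale of embassy land to a foreign government 23.3; financial account: purchases of foreign government bonds by domestic residents 507.9, sale of domestic government bonds to non-residents 932.2.)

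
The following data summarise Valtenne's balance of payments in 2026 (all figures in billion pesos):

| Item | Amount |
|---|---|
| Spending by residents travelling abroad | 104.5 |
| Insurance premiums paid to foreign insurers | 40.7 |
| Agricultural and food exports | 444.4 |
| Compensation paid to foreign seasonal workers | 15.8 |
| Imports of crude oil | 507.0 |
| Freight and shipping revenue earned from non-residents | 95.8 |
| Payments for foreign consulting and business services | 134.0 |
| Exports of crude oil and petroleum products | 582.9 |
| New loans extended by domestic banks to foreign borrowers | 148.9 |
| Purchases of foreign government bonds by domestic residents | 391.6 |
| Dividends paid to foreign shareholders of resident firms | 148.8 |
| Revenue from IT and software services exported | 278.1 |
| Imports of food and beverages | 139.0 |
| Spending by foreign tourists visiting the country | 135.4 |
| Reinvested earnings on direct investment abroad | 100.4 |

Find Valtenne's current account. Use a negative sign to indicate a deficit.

547.2

Goods: -507.0 - 139.0 + 444.4 + 582.9 = 381.3
Services: -104.5 + 135.4 + 278.1 - 134.0 - 40.7 + 95.8 = 230.1
Primary income: -148.8 + 100.4 - 15.8 = -64.2
Current account = 381.3 + 230.1 + (-64.2) = 547.2
(Excluded from the current account — financial account: new loans extended by domestic banks to foreign borrowers 148.9, purchases of foreign government bonds by domestic residents 391.6.)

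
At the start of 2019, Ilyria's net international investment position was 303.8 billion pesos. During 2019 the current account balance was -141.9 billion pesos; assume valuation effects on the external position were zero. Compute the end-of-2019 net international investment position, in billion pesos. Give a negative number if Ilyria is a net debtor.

With no valuation effects, change in NIIP = current account = -141.9
End-of-year NIIP = 303.8 + (-141.9) = 161.9

161.9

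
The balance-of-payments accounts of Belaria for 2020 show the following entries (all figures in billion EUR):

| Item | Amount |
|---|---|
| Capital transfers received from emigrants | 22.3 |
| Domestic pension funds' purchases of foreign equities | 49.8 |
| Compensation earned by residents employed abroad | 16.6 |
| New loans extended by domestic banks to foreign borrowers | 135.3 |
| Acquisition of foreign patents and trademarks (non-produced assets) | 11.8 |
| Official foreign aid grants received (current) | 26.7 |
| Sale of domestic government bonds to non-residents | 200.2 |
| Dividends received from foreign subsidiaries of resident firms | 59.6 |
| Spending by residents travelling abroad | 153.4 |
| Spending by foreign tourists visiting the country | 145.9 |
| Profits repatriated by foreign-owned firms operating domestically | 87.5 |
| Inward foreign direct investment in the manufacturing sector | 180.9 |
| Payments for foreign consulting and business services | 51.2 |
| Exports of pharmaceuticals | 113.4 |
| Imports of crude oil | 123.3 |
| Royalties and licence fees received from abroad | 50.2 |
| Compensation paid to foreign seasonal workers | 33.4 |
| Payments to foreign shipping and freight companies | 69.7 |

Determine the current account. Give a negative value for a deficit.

-106.1

Goods: -123.3 + 113.4 = -9.9
Services: -69.7 - 153.4 + 50.2 - 51.2 + 145.9 = -78.2
Primary income: 59.6 - 87.5 - 33.4 + 16.6 = -44.7
Secondary income: 26.7
Current account = (-9.9) + (-78.2) + (-44.7) + 26.7 = -106.1
(Excluded from the current account — capital account: capital transfers received from emigrants 22.3, acquisition of foreign patents and trademarks (non-produced assets) 11.8; financial account: domestic pension funds' purchases of foreign equities 49.8, new loans extended by domestic banks to foreign borrowers 135.3, sale of domestic government bonds to non-residents 200.2, inward foreign direct investment in the manufacturing sector 180.9.)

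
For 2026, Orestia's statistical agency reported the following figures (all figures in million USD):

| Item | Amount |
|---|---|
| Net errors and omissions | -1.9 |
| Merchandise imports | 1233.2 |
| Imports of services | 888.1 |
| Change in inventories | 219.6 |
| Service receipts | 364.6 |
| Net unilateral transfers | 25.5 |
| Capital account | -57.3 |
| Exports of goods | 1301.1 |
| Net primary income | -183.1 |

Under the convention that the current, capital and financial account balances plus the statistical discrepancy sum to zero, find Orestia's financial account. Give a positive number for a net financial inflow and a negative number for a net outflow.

Goods balance = 1301.1 - 1233.2 = 67.9
Services balance = 364.6 - 888.1 = -523.5
Trade balance (goods + services) = 67.9 + (-523.5) = -455.6
Net primary income = -183.1
Net secondary income = 25.5
Current account = -455.6 + (-183.1) + 25.5 = -613.2
Financial account = -(-613.2 + (-57.3) + (-1.9)) = 672.4

672.4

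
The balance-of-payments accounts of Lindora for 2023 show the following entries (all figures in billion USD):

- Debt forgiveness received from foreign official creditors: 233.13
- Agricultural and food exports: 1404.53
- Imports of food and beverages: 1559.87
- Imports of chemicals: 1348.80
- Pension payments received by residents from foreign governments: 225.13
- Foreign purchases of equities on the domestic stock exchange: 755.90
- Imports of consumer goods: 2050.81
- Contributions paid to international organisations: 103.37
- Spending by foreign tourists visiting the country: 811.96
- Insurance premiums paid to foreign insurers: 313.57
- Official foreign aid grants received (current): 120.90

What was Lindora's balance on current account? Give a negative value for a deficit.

-2813.90

Goods: -2050.81 - 1559.87 + 1404.53 - 1348.80 = -3554.95
Services: 811.96 - 313.57 = 498.39
Secondary income: 225.13 - 103.37 + 120.90 = 242.66
Current account = (-3554.95) + 498.39 + 242.66 = -2813.90
(Excluded from the current account — capital account: debt forgiveness received from foreign official creditors 233.13; financial account: foreign purchases of equities on the domestic stock exchange 755.90.)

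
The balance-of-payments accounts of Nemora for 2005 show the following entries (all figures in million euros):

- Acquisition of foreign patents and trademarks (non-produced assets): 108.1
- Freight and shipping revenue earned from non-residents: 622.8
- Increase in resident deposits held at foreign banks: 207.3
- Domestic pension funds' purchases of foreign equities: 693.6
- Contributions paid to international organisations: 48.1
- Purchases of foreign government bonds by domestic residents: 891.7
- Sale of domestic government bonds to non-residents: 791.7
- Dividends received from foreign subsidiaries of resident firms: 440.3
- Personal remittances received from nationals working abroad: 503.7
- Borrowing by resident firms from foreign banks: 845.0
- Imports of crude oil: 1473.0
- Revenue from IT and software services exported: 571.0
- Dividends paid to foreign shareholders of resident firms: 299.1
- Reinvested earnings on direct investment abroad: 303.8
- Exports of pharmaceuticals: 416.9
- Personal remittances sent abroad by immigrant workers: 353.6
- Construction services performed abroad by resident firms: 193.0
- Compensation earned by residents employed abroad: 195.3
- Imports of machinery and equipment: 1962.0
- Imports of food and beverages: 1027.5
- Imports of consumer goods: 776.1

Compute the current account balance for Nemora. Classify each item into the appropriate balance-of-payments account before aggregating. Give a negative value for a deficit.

Goods: -1027.5 - 776.1 - 1962.0 + 416.9 - 1473.0 = -4821.7
Services: 571.0 + 622.8 + 193.0 = 1386.8
Primary income: 195.3 + 303.8 + 440.3 - 299.1 = 640.3
Secondary income: -353.6 + 503.7 - 48.1 = 102.0
Current account = (-4821.7) + 1386.8 + 640.3 + 102.0 = -2692.6
(Excluded from the current account — capital account: acquisition of foreign patents and trademarks (non-produced assets) 108.1; financial account: increase in resident deposits held at foreign banks 207.3, domestic pension funds' purchases of foreign equities 693.6, purchases of foreign government bonds by domestic residents 891.7, sale of domestic government bonds to non-residents 791.7, borrowing by resident firms from foreign banks 845.0.)

-2692.6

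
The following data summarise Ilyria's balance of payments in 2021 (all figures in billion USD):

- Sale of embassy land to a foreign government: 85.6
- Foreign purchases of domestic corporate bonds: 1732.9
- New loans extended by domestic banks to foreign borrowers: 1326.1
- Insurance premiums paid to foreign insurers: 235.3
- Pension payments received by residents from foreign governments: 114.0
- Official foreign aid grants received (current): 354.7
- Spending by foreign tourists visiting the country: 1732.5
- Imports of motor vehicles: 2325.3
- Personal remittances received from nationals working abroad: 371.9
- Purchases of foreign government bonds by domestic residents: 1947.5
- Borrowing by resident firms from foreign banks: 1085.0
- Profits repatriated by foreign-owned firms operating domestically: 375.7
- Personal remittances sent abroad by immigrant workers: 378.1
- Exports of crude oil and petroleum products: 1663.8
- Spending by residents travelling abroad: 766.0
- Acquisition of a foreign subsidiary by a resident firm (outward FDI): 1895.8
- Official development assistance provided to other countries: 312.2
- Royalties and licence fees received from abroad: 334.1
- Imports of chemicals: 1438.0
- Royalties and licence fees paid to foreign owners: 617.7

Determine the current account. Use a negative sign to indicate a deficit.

-1877.3

Goods: -1438.0 + 1663.8 - 2325.3 = -2099.5
Services: -617.7 + 1732.5 + 334.1 - 766.0 - 235.3 = 447.6
Primary income: -375.7
Secondary income: 354.7 + 114.0 - 378.1 + 371.9 - 312.2 = 150.3
Current account = (-2099.5) + 447.6 + (-375.7) + 150.3 = -1877.3
(Excluded from the current account — capital account: sale of embassy land to a foreign government 85.6; financial account: foreign purchases of domestic corporate bonds 1732.9, new loans extended by domestic banks to foreign borrowers 1326.1, purchases of foreign government bonds by domestic residents 1947.5, borrowing by resident firms from foreign banks 1085.0, acquisition of a foreign subsidiary by a resident firm (outward FDI) 1895.8.)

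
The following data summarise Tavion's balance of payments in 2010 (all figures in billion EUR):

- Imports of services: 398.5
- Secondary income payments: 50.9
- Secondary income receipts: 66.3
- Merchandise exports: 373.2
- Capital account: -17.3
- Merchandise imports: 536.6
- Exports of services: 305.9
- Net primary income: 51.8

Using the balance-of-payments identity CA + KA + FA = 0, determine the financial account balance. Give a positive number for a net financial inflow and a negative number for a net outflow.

Goods balance = 373.2 - 536.6 = -163.4
Services balance = 305.9 - 398.5 = -92.6
Trade balance (goods + services) = -163.4 + (-92.6) = -256.0
Net primary income = 51.8
Net secondary income = 66.3 - 50.9 = 15.4
Current account = -256.0 + 51.8 + 15.4 = -188.8
Financial account = -(-188.8 + (-17.3)) = 206.1

206.1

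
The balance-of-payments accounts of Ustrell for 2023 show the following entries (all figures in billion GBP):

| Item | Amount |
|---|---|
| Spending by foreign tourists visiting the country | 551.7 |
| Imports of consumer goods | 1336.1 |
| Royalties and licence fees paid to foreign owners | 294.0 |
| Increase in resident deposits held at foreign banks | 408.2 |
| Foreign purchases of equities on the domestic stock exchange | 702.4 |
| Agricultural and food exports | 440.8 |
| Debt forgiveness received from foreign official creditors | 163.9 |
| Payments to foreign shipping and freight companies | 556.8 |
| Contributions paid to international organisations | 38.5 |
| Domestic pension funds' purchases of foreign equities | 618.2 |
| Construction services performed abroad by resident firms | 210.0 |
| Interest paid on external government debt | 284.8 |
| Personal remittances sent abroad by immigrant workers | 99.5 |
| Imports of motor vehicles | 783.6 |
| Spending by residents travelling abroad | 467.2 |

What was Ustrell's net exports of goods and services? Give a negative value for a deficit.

-2235.2

Goods: -783.6 + 440.8 - 1336.1 = -1678.9
Services: -294.0 + 551.7 - 556.8 - 467.2 + 210.0 = -556.3
Trade balance = -1678.9 + (-556.3) = -2235.2
(Excluded from the trade balance — financial account: increase in resident deposits held at foreign banks 408.2, foreign purchases of equities on the domestic stock exchange 702.4, domestic pension funds' purchases of foreign equities 618.2; capital account: debt forgiveness received from foreign official creditors 163.9; secondary income: contributions paid to international organisations 38.5, personal remittances sent abroad by immigrant workers 99.5; primary income: interest paid on external government debt 284.8.)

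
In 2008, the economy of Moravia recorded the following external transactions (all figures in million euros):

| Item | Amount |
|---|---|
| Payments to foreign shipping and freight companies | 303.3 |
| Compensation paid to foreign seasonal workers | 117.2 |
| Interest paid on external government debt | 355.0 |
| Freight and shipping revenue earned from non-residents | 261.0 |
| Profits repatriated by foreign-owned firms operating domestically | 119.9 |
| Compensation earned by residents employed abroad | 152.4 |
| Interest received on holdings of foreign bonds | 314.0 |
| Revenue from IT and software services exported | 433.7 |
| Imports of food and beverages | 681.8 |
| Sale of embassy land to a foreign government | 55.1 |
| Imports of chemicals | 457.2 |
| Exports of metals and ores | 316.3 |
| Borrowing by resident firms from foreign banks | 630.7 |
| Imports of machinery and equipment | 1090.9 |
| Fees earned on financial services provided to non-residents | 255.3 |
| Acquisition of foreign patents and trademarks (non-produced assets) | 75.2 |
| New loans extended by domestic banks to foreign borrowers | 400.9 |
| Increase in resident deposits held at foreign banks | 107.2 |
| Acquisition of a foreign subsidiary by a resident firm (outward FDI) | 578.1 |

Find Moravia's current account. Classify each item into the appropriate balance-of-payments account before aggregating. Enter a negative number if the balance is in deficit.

Goods: 316.3 - 681.8 - 457.2 - 1090.9 = -1913.6
Services: 261.0 - 303.3 + 433.7 + 255.3 = 646.7
Primary income: -355.0 - 119.9 - 117.2 + 152.4 + 314.0 = -125.7
Current account = (-1913.6) + 646.7 + (-125.7) = -1392.6
(Excluded from the current account — capital account: sale of embassy land to a foreign government 55.1, acquisition of foreign patents and trademarks (non-produced assets) 75.2; financial account: borrowing by resident firms from foreign banks 630.7, new loans extended by domestic banks to foreign borrowers 400.9, increase in resident deposits held at foreign banks 107.2, acquisition of a foreign subsidiary by a resident firm (outward FDI) 578.1.)

-1392.6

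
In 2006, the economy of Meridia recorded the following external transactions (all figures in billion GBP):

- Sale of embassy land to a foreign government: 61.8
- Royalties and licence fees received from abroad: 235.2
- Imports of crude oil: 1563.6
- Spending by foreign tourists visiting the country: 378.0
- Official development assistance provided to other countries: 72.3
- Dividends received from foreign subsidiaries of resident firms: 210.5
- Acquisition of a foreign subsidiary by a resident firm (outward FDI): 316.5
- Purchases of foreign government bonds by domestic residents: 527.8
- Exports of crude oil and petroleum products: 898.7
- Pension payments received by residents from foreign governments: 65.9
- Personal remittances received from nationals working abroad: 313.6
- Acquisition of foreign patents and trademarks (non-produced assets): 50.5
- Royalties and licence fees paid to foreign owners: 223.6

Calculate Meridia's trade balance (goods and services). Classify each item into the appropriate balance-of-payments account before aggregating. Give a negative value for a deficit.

Goods: 898.7 - 1563.6 = -664.9
Services: 378.0 + 235.2 - 223.6 = 389.6
Trade balance = -664.9 + 389.6 = -275.3
(Excluded from the trade balance — capital account: sale of embassy land to a foreign government 61.8, acquisition of foreign patents and trademarks (non-produced assets) 50.5; secondary income: official development assistance provided to other countries 72.3, pension payments received by residents from foreign governments 65.9, personal remittances received from nationals working abroad 313.6; primary income: dividends received from foreign subsidiaries of resident firms 210.5; financial account: acquisition of a foreign subsidiary by a resident firm (outward FDI) 316.5, purchases of foreign government bonds by domestic residents 527.8.)

-275.3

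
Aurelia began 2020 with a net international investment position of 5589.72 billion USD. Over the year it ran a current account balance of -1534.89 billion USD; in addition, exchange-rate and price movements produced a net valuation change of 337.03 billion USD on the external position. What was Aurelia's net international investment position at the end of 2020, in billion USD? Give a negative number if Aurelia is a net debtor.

4391.86

Change in NIIP = current account + net valuation change = -1534.89 + 337.03 = -1197.86
End-of-year NIIP = 5589.72 + (-1197.86) = 4391.86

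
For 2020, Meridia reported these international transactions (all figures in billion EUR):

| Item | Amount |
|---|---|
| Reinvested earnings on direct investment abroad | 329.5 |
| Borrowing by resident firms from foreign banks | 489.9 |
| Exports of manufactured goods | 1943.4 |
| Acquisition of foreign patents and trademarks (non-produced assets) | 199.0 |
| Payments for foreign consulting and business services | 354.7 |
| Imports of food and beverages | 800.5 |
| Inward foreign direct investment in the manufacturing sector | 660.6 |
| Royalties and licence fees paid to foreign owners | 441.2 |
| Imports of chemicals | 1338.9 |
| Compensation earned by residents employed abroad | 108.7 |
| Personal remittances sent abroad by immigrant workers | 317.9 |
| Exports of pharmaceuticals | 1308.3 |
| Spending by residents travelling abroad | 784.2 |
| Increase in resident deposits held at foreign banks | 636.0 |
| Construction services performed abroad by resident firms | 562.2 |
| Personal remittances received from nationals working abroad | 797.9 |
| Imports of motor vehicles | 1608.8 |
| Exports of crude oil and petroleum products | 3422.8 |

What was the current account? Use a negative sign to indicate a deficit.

Goods: -1608.8 + 1308.3 + 3422.8 + 1943.4 - 800.5 - 1338.9 = 2926.3
Services: 562.2 - 354.7 - 784.2 - 441.2 = -1017.9
Primary income: 108.7 + 329.5 = 438.2
Secondary income: -317.9 + 797.9 = 480.0
Current account = 2926.3 + (-1017.9) + 438.2 + 480.0 = 2826.6
(Excluded from the current account — financial account: borrowing by resident firms from foreign banks 489.9, inward foreign direct investment in the manufacturing sector 660.6, increase in resident deposits held at foreign banks 636.0; capital account: acquisition of foreign patents and trademarks (non-produced assets) 199.0.)

2826.6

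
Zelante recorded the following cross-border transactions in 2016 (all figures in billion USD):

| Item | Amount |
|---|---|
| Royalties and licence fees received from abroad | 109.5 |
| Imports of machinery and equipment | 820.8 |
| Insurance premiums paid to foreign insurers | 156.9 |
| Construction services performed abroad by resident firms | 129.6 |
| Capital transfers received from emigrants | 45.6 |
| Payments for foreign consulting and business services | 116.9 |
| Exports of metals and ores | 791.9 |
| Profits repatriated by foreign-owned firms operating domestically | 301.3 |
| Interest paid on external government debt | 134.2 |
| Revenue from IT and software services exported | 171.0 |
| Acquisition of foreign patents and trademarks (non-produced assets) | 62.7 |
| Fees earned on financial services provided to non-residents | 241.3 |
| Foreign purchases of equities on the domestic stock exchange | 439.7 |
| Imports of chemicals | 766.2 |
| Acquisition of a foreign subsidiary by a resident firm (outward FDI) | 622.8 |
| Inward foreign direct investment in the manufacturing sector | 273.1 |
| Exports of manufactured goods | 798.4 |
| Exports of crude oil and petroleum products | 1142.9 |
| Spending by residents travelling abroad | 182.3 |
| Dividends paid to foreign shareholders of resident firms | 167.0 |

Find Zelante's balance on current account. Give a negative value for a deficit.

Goods: 791.9 + 1142.9 - 766.2 + 798.4 - 820.8 = 1146.2
Services: 241.3 + 129.6 - 116.9 + 171.0 - 182.3 + 109.5 - 156.9 = 195.3
Primary income: -301.3 - 167.0 - 134.2 = -602.5
Current account = 1146.2 + 195.3 + (-602.5) = 739.0
(Excluded from the current account — capital account: capital transfers received from emigrants 45.6, acquisition of foreign patents and trademarks (non-produced assets) 62.7; financial account: foreign purchases of equities on the domestic stock exchange 439.7, acquisition of a foreign subsidiary by a resident firm (outward FDI) 622.8, inward foreign direct investment in the manufacturing sector 273.1.)

739.0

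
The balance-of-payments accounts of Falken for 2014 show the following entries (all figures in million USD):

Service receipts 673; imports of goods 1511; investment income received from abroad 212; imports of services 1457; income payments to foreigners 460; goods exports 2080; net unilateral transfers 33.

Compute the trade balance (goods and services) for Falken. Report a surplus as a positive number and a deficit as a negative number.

Goods balance = 2080 - 1511 = 569
Services balance = 673 - 1457 = -784
Trade balance (goods + services) = 569 + (-784) = -215

-215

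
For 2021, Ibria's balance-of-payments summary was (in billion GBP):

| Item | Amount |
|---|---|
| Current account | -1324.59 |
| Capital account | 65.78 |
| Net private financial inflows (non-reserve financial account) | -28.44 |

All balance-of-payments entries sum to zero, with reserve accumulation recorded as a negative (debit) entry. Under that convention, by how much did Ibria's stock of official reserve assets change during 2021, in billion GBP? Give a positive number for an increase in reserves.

-1287.25

Official reserve transactions balance = -((-1324.59) + 65.78 + (-28.44)) = 1287.25
An accumulation of reserves is recorded as a debit (negative entry), so the change in the stock of reserves is the negative of that balance.
Change in official reserves = -(1287.25) = -1287.25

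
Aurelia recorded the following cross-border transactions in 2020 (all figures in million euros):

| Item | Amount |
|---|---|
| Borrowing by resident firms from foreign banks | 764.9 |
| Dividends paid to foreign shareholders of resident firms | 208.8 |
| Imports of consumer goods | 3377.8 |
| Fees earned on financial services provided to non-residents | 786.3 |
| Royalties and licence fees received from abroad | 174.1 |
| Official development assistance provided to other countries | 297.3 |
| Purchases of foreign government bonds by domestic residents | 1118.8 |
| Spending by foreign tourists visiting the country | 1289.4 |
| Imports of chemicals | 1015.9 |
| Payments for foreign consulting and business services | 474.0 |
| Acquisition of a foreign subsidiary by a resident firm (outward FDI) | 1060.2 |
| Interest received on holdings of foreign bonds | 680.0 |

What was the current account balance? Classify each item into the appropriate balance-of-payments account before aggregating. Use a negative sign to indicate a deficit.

Goods: -3377.8 - 1015.9 = -4393.7
Services: -474.0 + 174.1 + 786.3 + 1289.4 = 1775.8
Primary income: 680.0 - 208.8 = 471.2
Secondary income: -297.3
Current account = (-4393.7) + 1775.8 + 471.2 + (-297.3) = -2444.0
(Excluded from the current account — financial account: borrowing by resident firms from foreign banks 764.9, purchases of foreign government bonds by domestic residents 1118.8, acquisition of a foreign subsidiary by a resident firm (outward FDI) 1060.2.)

-2444.0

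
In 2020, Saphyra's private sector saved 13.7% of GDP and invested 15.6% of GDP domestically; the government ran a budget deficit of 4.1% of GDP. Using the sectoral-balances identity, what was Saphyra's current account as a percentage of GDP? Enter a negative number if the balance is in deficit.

By the sectoral-balances identity, CA = (S_private - I) + (T - G).
Private balance = 13.7 - 15.6 = -1.9
Government balance (T - G) = -4.1
CA = -1.9 + (-4.1) = -6.0

-6.0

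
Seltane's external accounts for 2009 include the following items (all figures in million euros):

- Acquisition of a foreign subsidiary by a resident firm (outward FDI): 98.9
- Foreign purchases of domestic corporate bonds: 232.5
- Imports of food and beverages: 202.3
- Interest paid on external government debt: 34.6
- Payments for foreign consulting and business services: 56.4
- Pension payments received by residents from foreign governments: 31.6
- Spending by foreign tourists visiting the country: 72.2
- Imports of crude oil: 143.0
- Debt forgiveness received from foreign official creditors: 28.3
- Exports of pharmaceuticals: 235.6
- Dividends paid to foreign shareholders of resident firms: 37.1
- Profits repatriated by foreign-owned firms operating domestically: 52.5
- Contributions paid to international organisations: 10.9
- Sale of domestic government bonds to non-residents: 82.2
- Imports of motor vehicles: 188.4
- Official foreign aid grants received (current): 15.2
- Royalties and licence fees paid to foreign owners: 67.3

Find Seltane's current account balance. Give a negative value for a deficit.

Goods: 235.6 - 188.4 - 143.0 - 202.3 = -298.1
Services: -67.3 + 72.2 - 56.4 = -51.5
Primary income: -37.1 - 34.6 - 52.5 = -124.2
Secondary income: 31.6 + 15.2 - 10.9 = 35.9
Current account = (-298.1) + (-51.5) + (-124.2) + 35.9 = -437.9
(Excluded from the current account — financial account: acquisition of a foreign subsidiary by a resident firm (outward FDI) 98.9, foreign purchases of domestic corporate bonds 232.5, sale of domestic government bonds to non-residents 82.2; capital account: debt forgiveness received from foreign official creditors 28.3.)

-437.9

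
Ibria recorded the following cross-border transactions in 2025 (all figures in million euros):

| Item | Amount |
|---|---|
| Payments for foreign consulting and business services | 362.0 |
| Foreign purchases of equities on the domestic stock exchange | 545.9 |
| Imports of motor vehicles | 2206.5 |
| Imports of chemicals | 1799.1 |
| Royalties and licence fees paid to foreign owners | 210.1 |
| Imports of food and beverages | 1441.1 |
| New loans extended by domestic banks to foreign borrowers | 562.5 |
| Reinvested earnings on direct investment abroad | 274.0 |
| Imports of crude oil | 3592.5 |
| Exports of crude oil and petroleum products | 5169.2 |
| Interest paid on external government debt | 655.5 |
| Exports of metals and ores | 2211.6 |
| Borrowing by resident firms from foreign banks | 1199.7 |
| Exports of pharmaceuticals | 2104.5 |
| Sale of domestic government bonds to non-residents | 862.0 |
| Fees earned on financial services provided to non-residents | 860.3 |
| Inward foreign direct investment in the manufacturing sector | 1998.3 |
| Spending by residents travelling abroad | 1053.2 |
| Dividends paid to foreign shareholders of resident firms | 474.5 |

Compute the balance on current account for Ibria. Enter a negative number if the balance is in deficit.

-1174.9

Goods: -3592.5 - 1441.1 - 1799.1 + 2104.5 + 5169.2 - 2206.5 + 2211.6 = 446.1
Services: -210.1 - 1053.2 - 362.0 + 860.3 = -765.0
Primary income: -474.5 + 274.0 - 655.5 = -856.0
Current account = 446.1 + (-765.0) + (-856.0) = -1174.9
(Excluded from the current account — financial account: foreign purchases of equities on the domestic stock exchange 545.9, new loans extended by domestic banks to foreign borrowers 562.5, borrowing by resident firms from foreign banks 1199.7, sale of domestic government bonds to non-residents 862.0, inward foreign direct investment in the manufacturing sector 1998.3.)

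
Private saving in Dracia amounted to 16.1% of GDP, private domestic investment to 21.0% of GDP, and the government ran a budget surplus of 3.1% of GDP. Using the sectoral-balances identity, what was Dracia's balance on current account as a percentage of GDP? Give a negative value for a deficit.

By the sectoral-balances identity, CA = (S_private - I) + (T - G).
Private balance = 16.1 - 21.0 = -4.9
Government balance (T - G) = 3.1
CA = -4.9 + 3.1 = -1.8

-1.8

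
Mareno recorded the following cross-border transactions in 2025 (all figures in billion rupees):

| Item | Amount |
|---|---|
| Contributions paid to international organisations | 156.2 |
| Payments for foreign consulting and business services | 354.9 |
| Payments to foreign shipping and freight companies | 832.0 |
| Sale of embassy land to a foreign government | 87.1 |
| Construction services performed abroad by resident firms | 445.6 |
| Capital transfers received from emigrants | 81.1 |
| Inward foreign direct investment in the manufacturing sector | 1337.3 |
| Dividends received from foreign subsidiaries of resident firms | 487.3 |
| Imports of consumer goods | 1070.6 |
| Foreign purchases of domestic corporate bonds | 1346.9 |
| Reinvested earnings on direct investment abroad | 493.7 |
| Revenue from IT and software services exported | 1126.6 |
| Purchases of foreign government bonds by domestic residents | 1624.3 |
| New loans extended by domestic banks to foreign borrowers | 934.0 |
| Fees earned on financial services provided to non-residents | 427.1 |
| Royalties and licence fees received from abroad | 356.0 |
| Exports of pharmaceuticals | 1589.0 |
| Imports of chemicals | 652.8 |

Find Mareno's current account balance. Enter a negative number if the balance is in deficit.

Goods: -1070.6 - 652.8 + 1589.0 = -134.4
Services: 356.0 - 832.0 + 427.1 + 445.6 - 354.9 + 1126.6 = 1168.4
Primary income: 487.3 + 493.7 = 981.0
Secondary income: -156.2
Current account = (-134.4) + 1168.4 + 981.0 + (-156.2) = 1858.8
(Excluded from the current account — capital account: sale of embassy land to a foreign government 87.1, capital transfers received from emigrants 81.1; financial account: inward foreign direct investment in the manufacturing sector 1337.3, foreign purchases of domestic corporate bonds 1346.9, purchases of foreign government bonds by domestic residents 1624.3, new loans extended by domestic banks to foreign borrowers 934.0.)

1858.8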